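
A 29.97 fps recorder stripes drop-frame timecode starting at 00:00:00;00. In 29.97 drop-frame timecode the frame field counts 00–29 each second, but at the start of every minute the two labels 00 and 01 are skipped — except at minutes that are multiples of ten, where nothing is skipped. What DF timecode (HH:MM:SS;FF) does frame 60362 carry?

00:33:34;02

Ten DF minutes hold 17982 frames, so frame 60362 lies in block 3 (frames 53946–71927) with 6416 frames into that block.
The block's first minute is 1800 frames and the rest 1798 each; 6416 frames reaches minute 3, so 3 × 18 + 3 × 2 = 60 labels have been skipped so far.
Adding those back, label number 60362 + 60 = 60422 at 30 labels/s is 2014 s + 2 f = 0 h 33 min 34 s frame 2, i.e. 00:33:34;02.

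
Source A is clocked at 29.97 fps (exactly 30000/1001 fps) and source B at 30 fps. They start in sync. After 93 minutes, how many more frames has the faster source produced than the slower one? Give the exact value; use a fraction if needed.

167400/1001 frames

93 min = 5580 s.
A emits 30000/1001 × 5580 = 167400000/1001 frames; B emits 30 × 5580 = 167400.
Difference = 167400/1001 frames (≈ 167.2328); B is ahead of A.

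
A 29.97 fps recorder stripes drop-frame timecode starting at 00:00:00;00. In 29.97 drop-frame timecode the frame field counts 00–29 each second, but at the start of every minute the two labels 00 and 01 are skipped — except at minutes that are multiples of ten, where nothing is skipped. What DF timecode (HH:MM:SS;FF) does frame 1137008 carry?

10:32:18;06

Ten DF minutes hold 17982 frames, so frame 1137008 lies in block 63 (frames 1132866–1150847) with 4142 frames into that block.
The block's first minute is 1800 frames and the rest 1798 each; 4142 frames reaches minute 2, so 63 × 18 + 2 × 2 = 1138 labels have been skipped so far.
Adding those back, label number 1137008 + 1138 = 1138146 at 30 labels/s is 37938 s + 6 f = 10 h 32 min 18 s frame 6, i.e. 10:32:18;06.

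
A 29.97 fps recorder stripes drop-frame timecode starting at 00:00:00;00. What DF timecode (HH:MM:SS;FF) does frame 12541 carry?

Ten DF minutes hold 17982 frames, so frame 12541 lies in block 0 (frames 0–17981) with 12541 frames into that block.
The block's first minute is 1800 frames and the rest 1798 each; 12541 frames reaches minute 6, so 0 × 18 + 6 × 2 = 12 labels have been skipped so far.
Adding those back, label number 12541 + 12 = 12553 at 30 labels/s is 418 s + 13 f = 0 h 6 min 58 s frame 13, i.e. 00:06:58;13.

00:06:58;13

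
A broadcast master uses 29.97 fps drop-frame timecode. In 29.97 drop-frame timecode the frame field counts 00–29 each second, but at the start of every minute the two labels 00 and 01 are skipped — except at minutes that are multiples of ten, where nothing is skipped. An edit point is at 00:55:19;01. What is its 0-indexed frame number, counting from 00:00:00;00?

Complete 10-minute blocks: 5, each 17982 frames → 89910.
Remaining 5 whole minutes in the current block: 1800 + 4 × 1798 = 8992 frames.
Within the current minute: 19 × 30 + 1 − 2 = 569 (labels ;00/;01 skipped at this minute). Total = 89910 + 8992 + 569 = 99471.

99471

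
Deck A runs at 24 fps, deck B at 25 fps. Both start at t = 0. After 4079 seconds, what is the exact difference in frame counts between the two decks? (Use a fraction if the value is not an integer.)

4079 frames

A emits 24 × 4079 = 97896 frames; B emits 25 × 4079 = 101975.
Difference = 4079 frames; B is ahead of A.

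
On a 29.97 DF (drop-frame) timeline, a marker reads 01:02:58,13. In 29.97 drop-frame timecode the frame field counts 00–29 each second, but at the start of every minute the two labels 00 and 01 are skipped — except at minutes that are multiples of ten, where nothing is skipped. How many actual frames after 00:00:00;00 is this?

113241

Complete 10-minute blocks: 6, each 17982 frames → 107892.
Remaining 2 whole minutes in the current block: 1800 + 1 × 1798 = 3598 frames.
Within the current minute: 58 × 30 + 13 − 2 = 1751 (labels ;00/;01 skipped at this minute). Total = 107892 + 3598 + 1751 = 113241.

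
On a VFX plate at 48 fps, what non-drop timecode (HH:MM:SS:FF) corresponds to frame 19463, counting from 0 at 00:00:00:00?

19463 ÷ 48 = 405 full seconds, remainder 23 frames.
405 s = 0 h 6 min 45 s.
Timecode: 00:06:45:23.

00:06:45:23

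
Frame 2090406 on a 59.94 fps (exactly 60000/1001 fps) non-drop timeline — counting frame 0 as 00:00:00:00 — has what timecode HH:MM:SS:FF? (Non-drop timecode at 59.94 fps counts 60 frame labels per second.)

09:40:40:06

2090406 ÷ 60 = 34840 full seconds, remainder 6 frames.
34840 s = 9 h 40 min 40 s.
Timecode: 09:40:40:06.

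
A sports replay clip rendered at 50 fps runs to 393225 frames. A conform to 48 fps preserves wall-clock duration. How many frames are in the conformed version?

Target frames = source frames × (target rate / source rate) = 393225 × (48)/(50) = 393225 × 24/25 = 377496.

377496 frames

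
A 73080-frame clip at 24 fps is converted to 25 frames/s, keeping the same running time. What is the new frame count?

Target frames = source frames × (target rate / source rate) = 73080 × (25)/(24) = 73080 × 25/24 = 76125.

76125 frames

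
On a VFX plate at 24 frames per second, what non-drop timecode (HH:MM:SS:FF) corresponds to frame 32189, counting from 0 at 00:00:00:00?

32189 ÷ 24 = 1341 full seconds, remainder 5 frames.
1341 s = 0 h 22 min 21 s.
Timecode: 00:22:21:05.

00:22:21:05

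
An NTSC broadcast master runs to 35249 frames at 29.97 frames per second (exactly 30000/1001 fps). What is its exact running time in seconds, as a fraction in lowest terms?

35284249/30000 seconds

Running time = 35249 ÷ (30000/1001) = 35249 × 1001/30000 = 35284249/30000 s.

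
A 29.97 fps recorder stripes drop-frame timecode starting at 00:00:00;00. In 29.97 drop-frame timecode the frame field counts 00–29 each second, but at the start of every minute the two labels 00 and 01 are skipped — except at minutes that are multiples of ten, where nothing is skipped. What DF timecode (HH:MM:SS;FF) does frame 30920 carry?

00:17:11;22

Each 10-minute DF block holds 10 × 60 × 30 − 9 × 2 = 17982 frames. 30920 ÷ 17982 → 1 full block, remainder 12938.
Within the partial block the first minute is 1800 frames and each further minute 1798, so 7 further minute boundaries passed. Total skipped labels = 18 × 1 + 2 × 7 = 32.
Non-drop label index = 30920 + 32 = 30952; at 30 labels/s that is 00:17:11:22, i.e. DF 00:17:11;22.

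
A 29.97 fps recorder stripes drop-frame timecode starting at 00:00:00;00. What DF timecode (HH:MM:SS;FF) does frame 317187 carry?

Each 10-minute DF block holds 10 × 60 × 30 − 9 × 2 = 17982 frames. 317187 ÷ 17982 → 17 full blocks, remainder 11493.
Within the partial block the first minute is 1800 frames and each further minute 1798, so 6 further minute boundaries passed. Total skipped labels = 18 × 17 + 2 × 6 = 318.
Non-drop label index = 317187 + 318 = 317505; at 30 labels/s that is 02:56:23:15, i.e. DF 02:56:23;15.

02:56:23;15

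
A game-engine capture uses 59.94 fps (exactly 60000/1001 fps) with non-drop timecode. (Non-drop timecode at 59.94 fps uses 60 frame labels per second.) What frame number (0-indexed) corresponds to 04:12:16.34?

Total seconds to the label: (4 × 3600 + 12 × 60 + 16) = 15136.
Frame index = 15136 × 60 + 34 = 908194.

908194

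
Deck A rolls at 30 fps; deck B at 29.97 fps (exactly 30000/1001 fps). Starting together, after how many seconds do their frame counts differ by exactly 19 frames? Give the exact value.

19019/30 seconds

The gap grows by |30000/1001 − 30| = 30/1001 frames per second.
Time for a 19-frame gap: 19 ÷ (30/1001) = 19019/30 s.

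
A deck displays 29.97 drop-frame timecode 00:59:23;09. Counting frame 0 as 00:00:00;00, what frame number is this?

106791

As if non-drop at 30 labels/s: (0 × 3600 + 59 × 60 + 23) × 30 + 9 = 106899.
Minute boundaries passed: 59; those not divisible by 10: 59 − 5 = 54; dropped labels = 2 × 54 = 108.
Actual frame index = 106899 − 108 = 106791.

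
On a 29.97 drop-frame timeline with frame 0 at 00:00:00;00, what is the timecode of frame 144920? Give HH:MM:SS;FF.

01:20:35;14

Ten DF minutes hold 17982 frames, so frame 144920 lies in block 8 (frames 143856–161837) with 1064 frames into that block.
The block's first minute is 1800 frames and the rest 1798 each; 1064 frames reaches minute 0, so 8 × 18 + 0 × 2 = 144 labels have been skipped so far.
Adding those back, label number 144920 + 144 = 145064 at 30 labels/s is 4835 s + 14 f = 1 h 20 min 35 s frame 14, i.e. 01:20:35;14.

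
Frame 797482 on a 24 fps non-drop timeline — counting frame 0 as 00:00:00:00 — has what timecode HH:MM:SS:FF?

09:13:48:10

797482 ÷ 24 = 33228 full seconds, remainder 10 frames.
33228 s = 9 h 13 min 48 s.
Timecode: 09:13:48:10.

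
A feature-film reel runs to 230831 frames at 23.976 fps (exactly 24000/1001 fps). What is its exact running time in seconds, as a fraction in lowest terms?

Running time = 230831 ÷ (24000/1001) = 230831 × 1001/24000 = 231061831/24000 s.

231061831/24000 seconds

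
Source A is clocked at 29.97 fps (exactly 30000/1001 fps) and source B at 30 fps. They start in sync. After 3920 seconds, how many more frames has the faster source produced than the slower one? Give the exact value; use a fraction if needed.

A emits 30000/1001 × 3920 = 16800000/143 frames; B emits 30 × 3920 = 117600.
Difference = 16800/143 frames (≈ 117.4825); B is ahead of A.

16800/143 frames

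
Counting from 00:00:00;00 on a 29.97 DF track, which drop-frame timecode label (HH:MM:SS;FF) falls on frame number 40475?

00:22:30;15

Ten DF minutes hold 17982 frames, so frame 40475 lies in block 2 (frames 35964–53945) with 4511 frames into that block.
The block's first minute is 1800 frames and the rest 1798 each; 4511 frames reaches minute 2, so 2 × 18 + 2 × 2 = 40 labels have been skipped so far.
Adding those back, label number 40475 + 40 = 40515 at 30 labels/s is 1350 s + 15 f = 0 h 22 min 30 s frame 15, i.e. 00:22:30;15.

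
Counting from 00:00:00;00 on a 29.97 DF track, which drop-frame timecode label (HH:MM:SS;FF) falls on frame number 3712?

00:02:03;26

Each 10-minute DF block holds 10 × 60 × 30 − 9 × 2 = 17982 frames. 3712 ÷ 17982 → 0 full blocks, remainder 3712.
Within the partial block the first minute is 1800 frames and each further minute 1798, so 2 further minute boundaries passed. Total skipped labels = 18 × 0 + 2 × 2 = 4.
Non-drop label index = 3712 + 4 = 3716; at 30 labels/s that is 00:02:03:26, i.e. DF 00:02:03;26.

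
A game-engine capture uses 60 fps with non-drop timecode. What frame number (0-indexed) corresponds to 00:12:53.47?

46427

Total seconds to the label: (0 × 3600 + 12 × 60 + 53) = 773.
Frame index = 773 × 60 + 47 = 46427.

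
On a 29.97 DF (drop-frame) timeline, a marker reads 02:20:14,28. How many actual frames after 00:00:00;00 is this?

252196

Complete 10-minute blocks: 14, each 17982 frames → 251748.
Remaining 0 whole minutes in the current block: 0 frames.
Within the current minute: 14 × 30 + 28 = 448. Total = 251748 + 0 + 448 = 252196.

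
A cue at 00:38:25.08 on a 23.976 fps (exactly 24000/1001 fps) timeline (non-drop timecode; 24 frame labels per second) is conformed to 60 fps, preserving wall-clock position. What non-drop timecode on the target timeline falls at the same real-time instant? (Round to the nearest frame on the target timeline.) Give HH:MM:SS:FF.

00:38:27:38

Source frame index: (0×3600 + 38×60 + 25) × 24 + 8 = 55328.
Real time: 55328 / (24000/1001) = 1730729/750 s.
Target frame: (1730729/750) × (60) = 3461458/25 ≈ 138458.320 → 138458.
At 60 labels/s: frame 138458 → 00:38:27:38.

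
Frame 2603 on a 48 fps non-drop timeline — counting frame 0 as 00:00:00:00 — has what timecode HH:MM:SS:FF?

00:00:54:11

2603 ÷ 48 = 54 full seconds, remainder 11 frames.
54 s = 0 h 0 min 54 s.
Timecode: 00:00:54:11.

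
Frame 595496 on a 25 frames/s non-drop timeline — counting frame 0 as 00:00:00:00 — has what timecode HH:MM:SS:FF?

06:36:59:21

595496 ÷ 25 = 23819 full seconds, remainder 21 frames.
23819 s = 6 h 36 min 59 s.
Timecode: 06:36:59:21.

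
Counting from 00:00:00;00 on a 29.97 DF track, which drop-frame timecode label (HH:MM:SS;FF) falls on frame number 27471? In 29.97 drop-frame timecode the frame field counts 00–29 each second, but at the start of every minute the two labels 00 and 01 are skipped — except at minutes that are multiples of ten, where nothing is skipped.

00:15:16;19

Each 10-minute DF block holds 10 × 60 × 30 − 9 × 2 = 17982 frames. 27471 ÷ 17982 → 1 full block, remainder 9489.
Within the partial block the first minute is 1800 frames and each further minute 1798, so 5 further minute boundaries passed. Total skipped labels = 18 × 1 + 2 × 5 = 28.
Non-drop label index = 27471 + 28 = 27499; at 30 labels/s that is 00:15:16:19, i.e. DF 00:15:16;19.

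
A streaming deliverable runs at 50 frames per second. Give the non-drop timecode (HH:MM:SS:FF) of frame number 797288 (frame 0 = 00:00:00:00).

797288 ÷ 50 = 15945 full seconds, remainder 38 frames.
15945 s = 4 h 25 min 45 s.
Timecode: 04:25:45:38.

04:25:45:38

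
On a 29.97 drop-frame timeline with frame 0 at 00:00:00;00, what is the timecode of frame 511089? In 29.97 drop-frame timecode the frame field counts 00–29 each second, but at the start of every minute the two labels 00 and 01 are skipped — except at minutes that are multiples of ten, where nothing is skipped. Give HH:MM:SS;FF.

04:44:13;11

Ten DF minutes hold 17982 frames, so frame 511089 lies in block 28 (frames 503496–521477) with 7593 frames into that block.
The block's first minute is 1800 frames and the rest 1798 each; 7593 frames reaches minute 4, so 28 × 18 + 4 × 2 = 512 labels have been skipped so far.
Adding those back, label number 511089 + 512 = 511601 at 30 labels/s is 17053 s + 11 f = 4 h 44 min 13 s frame 11, i.e. 04:44:13;11.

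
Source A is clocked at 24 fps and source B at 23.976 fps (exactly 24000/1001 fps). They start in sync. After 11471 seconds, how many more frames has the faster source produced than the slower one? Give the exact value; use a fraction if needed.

275304/1001 frames

A emits 24 × 11471 = 275304 frames; B emits 24000/1001 × 11471 = 275304000/1001.
Difference = 275304/1001 frames (≈ 275.0290); B is behind A.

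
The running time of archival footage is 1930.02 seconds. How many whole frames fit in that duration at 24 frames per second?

Frames = 1930.02 × 24 = 1158012/25 ≈ 46320.4800.
Complete frames: 46320.

46320 frames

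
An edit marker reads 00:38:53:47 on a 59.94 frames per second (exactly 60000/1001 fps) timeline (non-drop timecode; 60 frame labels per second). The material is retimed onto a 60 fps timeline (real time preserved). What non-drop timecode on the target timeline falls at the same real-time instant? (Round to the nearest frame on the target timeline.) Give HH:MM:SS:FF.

Source frame index: (0×3600 + 38×60 + 53) × 60 + 47 = 140027.
Real time: 140027 / (60000/1001) = 140167027/60000 s.
Target frame: (140167027/60000) × (60) = 140167027/1000 ≈ 140167.027 → 140167.
At 60 labels/s: frame 140167 → 00:38:56:07.

00:38:56:07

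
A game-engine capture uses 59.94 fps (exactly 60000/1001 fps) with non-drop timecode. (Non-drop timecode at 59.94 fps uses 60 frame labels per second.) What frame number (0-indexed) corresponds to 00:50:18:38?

frame 181118

Total seconds to the label: (0 × 3600 + 50 × 60 + 18) = 3018.
Frame index = 3018 × 60 + 38 = 181118.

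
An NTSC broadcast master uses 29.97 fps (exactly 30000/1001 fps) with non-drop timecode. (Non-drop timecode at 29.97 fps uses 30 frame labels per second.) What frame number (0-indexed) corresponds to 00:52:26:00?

Total seconds to the label: (0 × 3600 + 52 × 60 + 26) = 3146.
Frame index = 3146 × 30 + 0 = 94380.

94380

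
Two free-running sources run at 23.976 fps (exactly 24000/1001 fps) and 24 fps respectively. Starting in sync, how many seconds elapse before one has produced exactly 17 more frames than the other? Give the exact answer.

The gap grows by |24 − 24000/1001| = 24/1001 frames per second.
Time for a 17-frame gap: 17 ÷ (24/1001) = 17017/24 s.

17017/24 seconds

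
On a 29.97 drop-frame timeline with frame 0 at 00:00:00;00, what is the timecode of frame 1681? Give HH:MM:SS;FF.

00:00:56;01

Ten DF minutes hold 17982 frames, so frame 1681 lies in block 0 (frames 0–17981) with 1681 frames into that block.
The block's first minute is 1800 frames and the rest 1798 each; 1681 frames reaches minute 0, so 0 × 18 + 0 × 2 = 0 labels have been skipped so far.
Adding those back, label number 1681 + 0 = 1681 at 30 labels/s is 56 s + 1 f = 0 h 0 min 56 s frame 1, i.e. 00:00:56;01.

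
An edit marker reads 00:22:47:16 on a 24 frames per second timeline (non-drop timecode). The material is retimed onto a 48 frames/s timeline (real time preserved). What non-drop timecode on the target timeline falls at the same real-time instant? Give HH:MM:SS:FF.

00:22:47:32

Source frame index: (0×3600 + 22×60 + 47) × 24 + 16 = 32824.
Real time: 32824 / (24) = 4103/3 s.
Target frame: (4103/3) × (48) = 65648.
At 48 labels/s: frame 65648 → 00:22:47:32.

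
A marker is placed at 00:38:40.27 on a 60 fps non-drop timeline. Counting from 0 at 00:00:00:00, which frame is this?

139227

Total seconds to the label: (0 × 3600 + 38 × 60 + 40) = 2320.
Frame index = 2320 × 60 + 27 = 139227.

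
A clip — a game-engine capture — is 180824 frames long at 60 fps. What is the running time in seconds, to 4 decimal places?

3013.7333 seconds

Running time = 180824 × 1/60 = 45206/15 s ≈ 3013.7333 s.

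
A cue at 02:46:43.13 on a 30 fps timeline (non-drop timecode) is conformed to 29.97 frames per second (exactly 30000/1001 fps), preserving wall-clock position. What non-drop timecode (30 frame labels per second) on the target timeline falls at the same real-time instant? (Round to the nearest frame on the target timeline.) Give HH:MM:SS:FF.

Source frame index: (2×3600 + 46×60 + 43) × 30 + 13 = 300103.
Real time: 300103 / (30) = 300103/30 s.
Target frame: (300103/30) × (30000/1001) = 300103000/1001 ≈ 299803.197 → 299803.
At 30 labels/s: frame 299803 → 02:46:33:13.

02:46:33:13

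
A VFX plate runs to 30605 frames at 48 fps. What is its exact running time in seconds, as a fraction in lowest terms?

Running time = 30605 ÷ (48) = 30605 × 1/48 = 30605/48 s.

30605/48 seconds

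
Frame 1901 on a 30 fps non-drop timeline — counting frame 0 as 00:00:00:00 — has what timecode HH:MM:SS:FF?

00:01:03:11

1901 ÷ 30 = 63 full seconds, remainder 11 frames.
63 s = 0 h 1 min 3 s.
Timecode: 00:01:03:11.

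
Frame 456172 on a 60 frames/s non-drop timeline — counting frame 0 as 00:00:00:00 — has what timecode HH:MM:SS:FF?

02:06:42:52

456172 ÷ 60 = 7602 full seconds, remainder 52 frames.
7602 s = 2 h 6 min 42 s.
Timecode: 02:06:42:52.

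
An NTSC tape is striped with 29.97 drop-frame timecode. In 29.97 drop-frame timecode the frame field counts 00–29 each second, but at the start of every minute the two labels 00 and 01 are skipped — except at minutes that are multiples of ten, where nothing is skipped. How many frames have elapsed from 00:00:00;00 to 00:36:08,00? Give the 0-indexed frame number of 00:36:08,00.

Complete 10-minute blocks: 3, each 17982 frames → 53946.
Remaining 6 whole minutes in the current block: 1800 + 5 × 1798 = 10790 frames.
Within the current minute: 8 × 30 + 0 − 2 = 238 (labels ;00/;01 skipped at this minute). Total = 53946 + 10790 + 238 = 64974.

64974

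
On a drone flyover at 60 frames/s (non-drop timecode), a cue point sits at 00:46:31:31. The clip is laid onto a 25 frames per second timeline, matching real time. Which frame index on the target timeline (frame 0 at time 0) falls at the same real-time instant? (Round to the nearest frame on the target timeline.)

Source frame index: (0×3600 + 46×60 + 31) × 60 + 31 = 167491.
Real time: 167491 / (60) = 167491/60 s.
Target frame: (167491/60) × (25) = 837455/12 ≈ 69787.917 → 69788.

frame 69788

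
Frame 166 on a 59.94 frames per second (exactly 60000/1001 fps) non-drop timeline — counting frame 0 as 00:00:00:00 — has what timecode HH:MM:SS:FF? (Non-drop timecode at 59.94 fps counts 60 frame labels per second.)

166 ÷ 60 = 2 full seconds, remainder 46 frames.
2 s = 0 h 0 min 2 s.
Timecode: 00:00:02:46.

00:00:02:46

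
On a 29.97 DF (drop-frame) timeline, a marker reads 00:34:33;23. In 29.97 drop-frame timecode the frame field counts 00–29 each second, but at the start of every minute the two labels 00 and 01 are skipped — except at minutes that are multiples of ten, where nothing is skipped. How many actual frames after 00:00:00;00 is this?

62151

As if non-drop at 30 labels/s: (0 × 3600 + 34 × 60 + 33) × 30 + 23 = 62213.
Minute boundaries passed: 34; those not divisible by 10: 34 − 3 = 31; dropped labels = 2 × 31 = 62.
Actual frame index = 62213 − 62 = 62151.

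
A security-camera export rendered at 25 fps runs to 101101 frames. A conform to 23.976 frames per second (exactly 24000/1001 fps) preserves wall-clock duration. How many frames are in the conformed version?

96960 frames

Target frames = source frames × (target rate / source rate) = 101101 × (24000/1001)/(25) = 101101 × 960/1001 = 96960.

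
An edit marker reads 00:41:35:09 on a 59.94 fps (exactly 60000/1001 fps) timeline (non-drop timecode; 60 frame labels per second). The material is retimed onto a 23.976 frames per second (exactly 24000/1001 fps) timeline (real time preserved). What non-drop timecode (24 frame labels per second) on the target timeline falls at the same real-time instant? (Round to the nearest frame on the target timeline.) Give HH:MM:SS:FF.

Source frame index: (0×3600 + 41×60 + 35) × 60 + 9 = 149709.
Real time: 149709 / (60000/1001) = 49952903/20000 s.
Target frame: (49952903/20000) × (24000/1001) = 299418/5 ≈ 59883.600 → 59884.
At 24 labels/s: frame 59884 → 00:41:35:04.

00:41:35:04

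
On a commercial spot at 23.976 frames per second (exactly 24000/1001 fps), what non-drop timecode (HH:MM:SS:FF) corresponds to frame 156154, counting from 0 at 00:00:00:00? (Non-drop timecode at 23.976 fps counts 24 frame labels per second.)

156154 ÷ 24 = 6506 full seconds, remainder 10 frames.
6506 s = 1 h 48 min 26 s.
Timecode: 01:48:26:10.

01:48:26:10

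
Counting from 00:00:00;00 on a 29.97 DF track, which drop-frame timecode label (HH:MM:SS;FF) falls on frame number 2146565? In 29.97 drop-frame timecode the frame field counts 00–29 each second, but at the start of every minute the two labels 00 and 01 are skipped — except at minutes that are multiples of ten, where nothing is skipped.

Ten DF minutes hold 17982 frames, so frame 2146565 lies in block 119 (frames 2139858–2157839) with 6707 frames into that block.
The block's first minute is 1800 frames and the rest 1798 each; 6707 frames reaches minute 3, so 119 × 18 + 3 × 2 = 2148 labels have been skipped so far.
Adding those back, label number 2146565 + 2148 = 2148713 at 30 labels/s is 71623 s + 23 f = 19 h 53 min 43 s frame 23, i.e. 19:53:43;23.

19:53:43;23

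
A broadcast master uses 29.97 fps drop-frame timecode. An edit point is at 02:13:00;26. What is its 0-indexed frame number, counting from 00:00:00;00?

As if non-drop at 30 labels/s: (2 × 3600 + 13 × 60 + 0) × 30 + 26 = 239426.
Minute boundaries passed: 133; those not divisible by 10: 133 − 13 = 120; dropped labels = 2 × 120 = 240.
Actual frame index = 239426 − 240 = 239186.

239186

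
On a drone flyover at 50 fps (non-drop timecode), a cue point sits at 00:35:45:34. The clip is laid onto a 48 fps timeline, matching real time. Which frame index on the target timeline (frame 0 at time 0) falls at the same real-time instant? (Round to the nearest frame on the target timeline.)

Source frame index: (0×3600 + 35×60 + 45) × 50 + 34 = 107284.
Real time: 107284 / (50) = 53642/25 s.
Target frame: (53642/25) × (48) = 2574816/25 ≈ 102992.640 → 102993.

frame 102993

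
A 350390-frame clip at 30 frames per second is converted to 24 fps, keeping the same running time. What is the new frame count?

Target frames = source frames × (target rate / source rate) = 350390 × (24)/(30) = 350390 × 4/5 = 280312.

280312 frames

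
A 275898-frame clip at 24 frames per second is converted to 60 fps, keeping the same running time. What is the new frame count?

689745 frames

Target frames = source frames × (target rate / source rate) = 275898 × (60)/(24) = 275898 × 5/2 = 689745.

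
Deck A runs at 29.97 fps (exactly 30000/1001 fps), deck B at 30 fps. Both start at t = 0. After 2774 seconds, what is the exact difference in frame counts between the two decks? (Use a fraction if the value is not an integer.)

A emits 30000/1001 × 2774 = 83220000/1001 frames; B emits 30 × 2774 = 83220.
Difference = 83220/1001 frames (≈ 83.1369); B is ahead of A.

83220/1001 frames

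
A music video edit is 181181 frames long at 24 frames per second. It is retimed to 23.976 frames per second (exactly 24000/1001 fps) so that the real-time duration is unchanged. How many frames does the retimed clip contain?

Target frames = source frames × (target rate / source rate) = 181181 × (24000/1001)/(24) = 181181 × 1000/1001 = 181000.

181000 frames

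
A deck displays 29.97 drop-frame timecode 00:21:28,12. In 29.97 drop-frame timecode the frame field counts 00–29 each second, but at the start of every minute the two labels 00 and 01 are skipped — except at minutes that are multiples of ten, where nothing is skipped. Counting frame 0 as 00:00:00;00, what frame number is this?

As if non-drop at 30 labels/s: (0 × 3600 + 21 × 60 + 28) × 30 + 12 = 38652.
Minute boundaries passed: 21; those not divisible by 10: 21 − 2 = 19; dropped labels = 2 × 19 = 38.
Actual frame index = 38652 − 38 = 38614.

38614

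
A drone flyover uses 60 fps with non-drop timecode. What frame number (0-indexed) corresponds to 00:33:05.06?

119106

Total seconds to the label: (0 × 3600 + 33 × 60 + 5) = 1985.
Frame index = 1985 × 60 + 6 = 119106.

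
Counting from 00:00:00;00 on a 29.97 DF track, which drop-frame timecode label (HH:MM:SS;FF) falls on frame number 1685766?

Ten DF minutes hold 17982 frames, so frame 1685766 lies in block 93 (frames 1672326–1690307) with 13440 frames into that block.
The block's first minute is 1800 frames and the rest 1798 each; 13440 frames reaches minute 7, so 93 × 18 + 7 × 2 = 1688 labels have been skipped so far.
Adding those back, label number 1685766 + 1688 = 1687454 at 30 labels/s is 56248 s + 14 f = 15 h 37 min 28 s frame 14, i.e. 15:37:28;14.

15:37:28;14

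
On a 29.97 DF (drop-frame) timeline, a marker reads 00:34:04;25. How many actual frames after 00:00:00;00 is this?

As if non-drop at 30 labels/s: (0 × 3600 + 34 × 60 + 4) × 30 + 25 = 61345.
Minute boundaries passed: 34; those not divisible by 10: 34 − 3 = 31; dropped labels = 2 × 31 = 62.
Actual frame index = 61345 − 62 = 61283.

61283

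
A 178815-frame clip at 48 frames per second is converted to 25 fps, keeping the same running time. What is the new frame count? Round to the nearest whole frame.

93133 frames

Frames at target rate = 178815 × (25) / (48) = 1490125/16 ≈ 93132.812.
Nearest whole frame: 93133.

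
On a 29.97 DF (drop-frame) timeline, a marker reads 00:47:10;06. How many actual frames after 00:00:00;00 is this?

As if non-drop at 30 labels/s: (0 × 3600 + 47 × 60 + 10) × 30 + 6 = 84906.
Minute boundaries passed: 47; those not divisible by 10: 47 − 4 = 43; dropped labels = 2 × 43 = 86.
Actual frame index = 84906 − 86 = 84820.

84820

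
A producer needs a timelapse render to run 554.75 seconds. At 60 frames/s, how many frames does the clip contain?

Frames = 554.75 × 60 = 33285.

33285 frames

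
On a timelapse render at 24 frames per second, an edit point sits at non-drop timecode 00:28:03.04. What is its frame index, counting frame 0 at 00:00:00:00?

Total seconds to the label: (0 × 3600 + 28 × 60 + 3) = 1683.
Frame index = 1683 × 24 + 4 = 40396.

frame 40396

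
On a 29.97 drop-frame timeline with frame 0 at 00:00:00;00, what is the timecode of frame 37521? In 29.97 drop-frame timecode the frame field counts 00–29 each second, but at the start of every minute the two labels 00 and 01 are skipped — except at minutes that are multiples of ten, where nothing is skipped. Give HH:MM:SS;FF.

Ten DF minutes hold 17982 frames, so frame 37521 lies in block 2 (frames 35964–53945) with 1557 frames into that block.
The block's first minute is 1800 frames and the rest 1798 each; 1557 frames reaches minute 0, so 2 × 18 + 0 × 2 = 36 labels have been skipped so far.
Adding those back, label number 37521 + 36 = 37557 at 30 labels/s is 1251 s + 27 f = 0 h 20 min 51 s frame 27, i.e. 00:20:51;27.

00:20:51;27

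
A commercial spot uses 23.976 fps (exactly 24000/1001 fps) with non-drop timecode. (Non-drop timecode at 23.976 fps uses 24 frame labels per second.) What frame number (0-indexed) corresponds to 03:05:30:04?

Total seconds to the label: (3 × 3600 + 5 × 60 + 30) = 11130.
Frame index = 11130 × 24 + 4 = 267124.

267124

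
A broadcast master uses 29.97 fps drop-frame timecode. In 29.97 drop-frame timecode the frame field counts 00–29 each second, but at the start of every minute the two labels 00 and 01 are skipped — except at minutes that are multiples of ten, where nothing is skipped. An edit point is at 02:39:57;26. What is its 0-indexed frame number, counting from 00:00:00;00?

287648

Complete 10-minute blocks: 15, each 17982 frames → 269730.
Remaining 9 whole minutes in the current block: 1800 + 8 × 1798 = 16184 frames.
Within the current minute: 57 × 30 + 26 − 2 = 1734 (labels ;00/;01 skipped at this minute). Total = 269730 + 16184 + 1734 = 287648.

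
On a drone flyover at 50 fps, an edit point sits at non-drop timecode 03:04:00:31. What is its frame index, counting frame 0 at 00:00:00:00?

frame 552031

Total seconds to the label: (3 × 3600 + 4 × 60 + 0) = 11040.
Frame index = 11040 × 50 + 31 = 552031.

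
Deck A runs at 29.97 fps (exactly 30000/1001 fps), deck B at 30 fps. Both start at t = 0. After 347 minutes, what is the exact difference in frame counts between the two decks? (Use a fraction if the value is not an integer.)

347 min = 20820 s.
A emits 30000/1001 × 20820 = 624600000/1001 frames; B emits 30 × 20820 = 624600.
Difference = 624600/1001 frames (≈ 623.9760); B is ahead of A.

624600/1001 frames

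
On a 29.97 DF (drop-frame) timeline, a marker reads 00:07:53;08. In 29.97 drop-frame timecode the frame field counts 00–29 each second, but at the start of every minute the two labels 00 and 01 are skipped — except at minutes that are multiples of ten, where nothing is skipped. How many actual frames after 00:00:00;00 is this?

As if non-drop at 30 labels/s: (0 × 3600 + 7 × 60 + 53) × 30 + 8 = 14198.
Minute boundaries passed: 7; those not divisible by 10: 7 − 0 = 7; dropped labels = 2 × 7 = 14.
Actual frame index = 14198 − 14 = 14184.

14184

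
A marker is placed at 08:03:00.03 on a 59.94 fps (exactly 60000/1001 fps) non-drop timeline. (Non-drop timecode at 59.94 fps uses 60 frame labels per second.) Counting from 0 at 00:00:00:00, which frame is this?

Total seconds to the label: (8 × 3600 + 3 × 60 + 0) = 28980.
Frame index = 28980 × 60 + 3 = 1738803.

frame 1738803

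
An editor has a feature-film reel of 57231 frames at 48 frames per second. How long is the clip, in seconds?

1192.3125 seconds

Running time = 57231 / (48) = 1192.3125 s.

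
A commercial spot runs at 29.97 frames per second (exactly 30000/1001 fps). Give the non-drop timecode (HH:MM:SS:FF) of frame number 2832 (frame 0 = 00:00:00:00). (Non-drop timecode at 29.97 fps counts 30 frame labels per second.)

00:01:34:12

2832 ÷ 30 = 94 full seconds, remainder 12 frames.
94 s = 0 h 1 min 34 s.
Timecode: 00:01:34:12.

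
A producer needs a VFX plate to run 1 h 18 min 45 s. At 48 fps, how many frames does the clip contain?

1 h 18 min 45 s = 4725 s.
Frames = 4725 × 48 = 226800.

226800 frames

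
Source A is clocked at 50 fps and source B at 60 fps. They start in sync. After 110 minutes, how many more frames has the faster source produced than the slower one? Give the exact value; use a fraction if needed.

110 min = 6600 s.
A emits 50 × 6600 = 330000 frames; B emits 60 × 6600 = 396000.
Difference = 66000 frames; B is ahead of A.

66000 frames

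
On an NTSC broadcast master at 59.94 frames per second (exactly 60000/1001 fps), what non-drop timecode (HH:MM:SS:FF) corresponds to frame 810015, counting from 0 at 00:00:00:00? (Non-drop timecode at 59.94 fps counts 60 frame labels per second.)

03:45:00:15

810015 ÷ 60 = 13500 full seconds, remainder 15 frames.
13500 s = 3 h 45 min 0 s.
Timecode: 03:45:00:15.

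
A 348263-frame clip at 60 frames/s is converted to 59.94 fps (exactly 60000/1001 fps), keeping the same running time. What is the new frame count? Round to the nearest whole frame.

Frames at target rate = 348263 × (60000/1001) / (60) = 348263000/1001 ≈ 347915.085.
Nearest whole frame: 347915.

347915 frames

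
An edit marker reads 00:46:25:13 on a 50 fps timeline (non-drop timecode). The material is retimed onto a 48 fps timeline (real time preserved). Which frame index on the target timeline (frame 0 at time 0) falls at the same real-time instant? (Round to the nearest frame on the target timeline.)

frame 133692

Source frame index: (0×3600 + 46×60 + 25) × 50 + 13 = 139263.
Real time: 139263 / (50) = 139263/50 s.
Target frame: (139263/50) × (48) = 3342312/25 ≈ 133692.480 → 133692.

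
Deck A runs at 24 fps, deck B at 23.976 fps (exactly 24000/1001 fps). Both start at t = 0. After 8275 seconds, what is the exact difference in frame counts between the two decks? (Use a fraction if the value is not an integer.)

A emits 24 × 8275 = 198600 frames; B emits 24000/1001 × 8275 = 198600000/1001.
Difference = 198600/1001 frames (≈ 198.4016); B is behind A.

198600/1001 frames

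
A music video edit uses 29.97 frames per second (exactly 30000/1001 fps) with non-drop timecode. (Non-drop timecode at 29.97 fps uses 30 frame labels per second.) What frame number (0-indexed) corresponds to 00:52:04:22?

Total seconds to the label: (0 × 3600 + 52 × 60 + 4) = 3124.
Frame index = 3124 × 30 + 22 = 93742.

frame 93742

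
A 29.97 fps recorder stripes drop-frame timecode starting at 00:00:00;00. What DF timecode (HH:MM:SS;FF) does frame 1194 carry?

00:00:39;24

Ten DF minutes hold 17982 frames, so frame 1194 lies in block 0 (frames 0–17981) with 1194 frames into that block.
The block's first minute is 1800 frames and the rest 1798 each; 1194 frames reaches minute 0, so 0 × 18 + 0 × 2 = 0 labels have been skipped so far.
Adding those back, label number 1194 + 0 = 1194 at 30 labels/s is 39 s + 24 f = 0 h 0 min 39 s frame 24, i.e. 00:00:39;24.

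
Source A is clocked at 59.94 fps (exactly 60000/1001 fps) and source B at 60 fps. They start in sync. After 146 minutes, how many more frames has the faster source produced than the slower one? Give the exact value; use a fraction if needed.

525600/1001 frames

146 min = 8760 s.
A emits 60000/1001 × 8760 = 525600000/1001 frames; B emits 60 × 8760 = 525600.
Difference = 525600/1001 frames (≈ 525.0749); B is ahead of A.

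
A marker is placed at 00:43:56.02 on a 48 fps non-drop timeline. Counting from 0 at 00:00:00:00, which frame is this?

Total seconds to the label: (0 × 3600 + 43 × 60 + 56) = 2636.
Frame index = 2636 × 48 + 2 = 126530.

126530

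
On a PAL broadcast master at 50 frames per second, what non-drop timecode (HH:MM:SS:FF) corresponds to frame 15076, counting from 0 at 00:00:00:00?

00:05:01:26

15076 ÷ 50 = 301 full seconds, remainder 26 frames.
301 s = 0 h 5 min 1 s.
Timecode: 00:05:01:26.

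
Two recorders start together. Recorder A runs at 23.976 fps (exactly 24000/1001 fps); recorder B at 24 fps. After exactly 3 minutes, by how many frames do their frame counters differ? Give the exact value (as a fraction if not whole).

3 min = 180 s.
A emits 24000/1001 × 180 = 4320000/1001 frames; B emits 24 × 180 = 4320.
Difference = 4320/1001 frames (≈ 4.3157); B is ahead of A.

4320/1001 frames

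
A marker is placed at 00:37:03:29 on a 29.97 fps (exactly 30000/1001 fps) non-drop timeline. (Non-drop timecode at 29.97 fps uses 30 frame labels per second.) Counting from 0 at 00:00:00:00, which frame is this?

66719

Total seconds to the label: (0 × 3600 + 37 × 60 + 3) = 2223.
Frame index = 2223 × 30 + 29 = 66719.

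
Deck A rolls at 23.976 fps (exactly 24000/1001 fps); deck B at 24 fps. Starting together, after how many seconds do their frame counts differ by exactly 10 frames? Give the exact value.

5005/12 seconds

The gap grows by |24 − 24000/1001| = 24/1001 frames per second.
Time for a 10-frame gap: 10 ÷ (24/1001) = 5005/12 s.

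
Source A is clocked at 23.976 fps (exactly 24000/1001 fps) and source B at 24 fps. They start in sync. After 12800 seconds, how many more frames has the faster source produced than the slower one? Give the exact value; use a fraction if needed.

A emits 24000/1001 × 12800 = 307200000/1001 frames; B emits 24 × 12800 = 307200.
Difference = 307200/1001 frames (≈ 306.8931); B is ahead of A.

307200/1001 frames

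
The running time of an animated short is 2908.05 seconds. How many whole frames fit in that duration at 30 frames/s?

87241 frames

Frames = 2908.05 × 30 = 174483/2 ≈ 87241.5000.
Complete frames: 87241.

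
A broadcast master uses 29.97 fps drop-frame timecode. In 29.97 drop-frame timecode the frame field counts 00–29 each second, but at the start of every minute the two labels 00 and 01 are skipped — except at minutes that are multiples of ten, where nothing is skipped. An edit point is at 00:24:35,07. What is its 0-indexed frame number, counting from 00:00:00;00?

As if non-drop at 30 labels/s: (0 × 3600 + 24 × 60 + 35) × 30 + 7 = 44257.
Minute boundaries passed: 24; those not divisible by 10: 24 − 2 = 22; dropped labels = 2 × 22 = 44.
Actual frame index = 44257 − 44 = 44213.

44213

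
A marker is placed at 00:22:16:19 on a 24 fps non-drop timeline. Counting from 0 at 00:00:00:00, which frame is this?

Total seconds to the label: (0 × 3600 + 22 × 60 + 16) = 1336.
Frame index = 1336 × 24 + 19 = 32083.

frame 32083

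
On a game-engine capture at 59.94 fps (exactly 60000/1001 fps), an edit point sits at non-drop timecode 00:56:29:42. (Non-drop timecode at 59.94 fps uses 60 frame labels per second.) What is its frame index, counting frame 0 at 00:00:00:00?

203382

Total seconds to the label: (0 × 3600 + 56 × 60 + 29) = 3389.
Frame index = 3389 × 60 + 42 = 203382.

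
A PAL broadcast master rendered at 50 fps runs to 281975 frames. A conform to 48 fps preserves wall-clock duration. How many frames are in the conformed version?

270696 frames

Target frames = source frames × (target rate / source rate) = 281975 × (48)/(50) = 281975 × 24/25 = 270696.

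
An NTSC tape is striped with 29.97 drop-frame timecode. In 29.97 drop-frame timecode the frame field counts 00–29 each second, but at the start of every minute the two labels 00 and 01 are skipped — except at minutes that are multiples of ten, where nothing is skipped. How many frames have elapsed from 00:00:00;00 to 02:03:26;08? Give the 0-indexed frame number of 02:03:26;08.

221966

Complete 10-minute blocks: 12, each 17982 frames → 215784.
Remaining 3 whole minutes in the current block: 1800 + 2 × 1798 = 5396 frames.
Within the current minute: 26 × 30 + 8 − 2 = 786 (labels ;00/;01 skipped at this minute). Total = 215784 + 5396 + 786 = 221966.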